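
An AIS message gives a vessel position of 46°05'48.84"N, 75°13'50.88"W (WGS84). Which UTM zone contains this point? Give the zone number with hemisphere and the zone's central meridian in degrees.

UTM zone = ⌊(λ + 180)/6⌋ + 1; -75.2308° ∈ [-78°, -72°) → zone 18.
Hemisphere: N (φ ≥ 0).
Central meridian λ₀ = 6×18 − 183 = -75°.

Zone 18N, central meridian -75°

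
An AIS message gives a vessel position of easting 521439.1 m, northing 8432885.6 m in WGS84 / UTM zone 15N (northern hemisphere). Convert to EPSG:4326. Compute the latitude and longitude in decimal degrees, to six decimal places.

Zone 15N: λ₀ = -93°, k₀ = 0.9996, false easting 500000 m.
Meridian distance M = (N − FN)/k₀ = 8436260.1 m.
Inverse transverse Mercator on WGS84 gives φ = 75.97810011°, λ = -92.20730112°.

lat 75.978100°, lon -92.207301°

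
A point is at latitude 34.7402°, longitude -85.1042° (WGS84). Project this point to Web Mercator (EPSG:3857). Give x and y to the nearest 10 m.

x -9473760 m, y 4128630 m

Web Mercator is spherical with R = a = 6378137 m.
x = R·λ = 6378137 × -1.485348497 = -9473756.208 m.
y = R·ln tan(π/4 + φ/2) = 6378137 × 0.647309892 = 4128631.171 m.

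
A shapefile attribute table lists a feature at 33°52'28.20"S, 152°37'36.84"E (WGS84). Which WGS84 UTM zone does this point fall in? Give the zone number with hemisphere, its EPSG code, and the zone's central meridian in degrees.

Zone 56S (EPSG:32756), central meridian 153°

UTM zone = ⌊(λ + 180)/6⌋ + 1; 152.6269° ∈ [150°, 156°) → zone 56.
Hemisphere: S (φ < 0).
Central meridian λ₀ = 6×56 − 183 = 153°.
EPSG code: 32756.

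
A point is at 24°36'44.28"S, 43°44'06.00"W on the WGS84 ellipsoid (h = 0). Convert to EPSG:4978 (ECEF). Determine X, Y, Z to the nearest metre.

WGS84: a = 6378137 m, e² = 0.006694380; N(φ) = a/√(1−e²sin²φ) = 6381843.231 m.
X = (N+h)·cosφ·cosλ = 4192228.965 m; Y = (N+h)·cosφ·sinλ = -4011083.395 m; Z = (N(1−e²)+h)·sinφ = -2640091.484 m.

X 4192229 m, Y -4011083 m, Z -2640091 m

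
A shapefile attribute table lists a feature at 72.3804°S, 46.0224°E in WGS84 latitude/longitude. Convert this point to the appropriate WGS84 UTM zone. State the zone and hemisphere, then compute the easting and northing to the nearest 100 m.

Zone 38S: E 534500 m, N 1968300 m

Longitude 46.0224° lies in the 6° band [42°, 48°), giving zone 38; latitude is south of the equator, so 38S.
Zone 38 central meridian λ₀ = 6×38 − 183 = 45°; Δλ = +1.0224°.
Transverse Mercator on WGS84 with k₀ = 0.9996 gives E = 534540.656 m, N = 1968342.510 m.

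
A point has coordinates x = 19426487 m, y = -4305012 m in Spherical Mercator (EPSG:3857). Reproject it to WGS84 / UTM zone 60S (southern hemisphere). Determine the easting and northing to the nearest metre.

E 275750 m, N 6009647 m

Web Mercator inverse (R = 6378137 m) → φ = -36.03190253°, λ = 174.51110189°.
UTM 60S forward: E = 275750.006 m, N = 6009646.941 m.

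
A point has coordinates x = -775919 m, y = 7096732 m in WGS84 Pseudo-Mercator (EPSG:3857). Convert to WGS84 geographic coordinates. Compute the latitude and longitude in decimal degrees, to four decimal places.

lat 53.6105°, lon -6.9702°

R = 6378137 m. λ = x/R = -6.97019897°.
φ = 2·arctan(exp(y/R)) − 90° = 2·arctan(3.04246) − 90° = 53.61049966°.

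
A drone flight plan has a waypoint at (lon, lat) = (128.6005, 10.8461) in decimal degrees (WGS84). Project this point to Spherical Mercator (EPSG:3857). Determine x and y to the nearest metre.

Web Mercator is spherical with R = a = 6378137 m.
x = R·λ = 6378137 × 2.244502145 = 14315742.176 m.
y = R·ln tan(π/4 + φ/2) = 6378137 × 0.190440972 = 1214658.610 m.

x 14315742 m, y 1214659 m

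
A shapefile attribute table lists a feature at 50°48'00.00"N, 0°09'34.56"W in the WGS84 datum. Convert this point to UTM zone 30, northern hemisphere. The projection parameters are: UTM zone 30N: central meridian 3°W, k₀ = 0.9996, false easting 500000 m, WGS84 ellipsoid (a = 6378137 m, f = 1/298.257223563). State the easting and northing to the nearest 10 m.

E 700150 m, N 5631430 m

Zone 30 central meridian λ₀ = 6×30 − 183 = -3°; Δλ = +2.8404°.
Transverse Mercator on WGS84 with k₀ = 0.9996 gives E = 700148.929 m, N = 5631430.535 m.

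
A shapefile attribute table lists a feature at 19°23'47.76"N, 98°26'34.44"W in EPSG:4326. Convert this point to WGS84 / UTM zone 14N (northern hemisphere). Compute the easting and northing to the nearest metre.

Zone 14 central meridian λ₀ = 6×14 − 183 = -99°; Δλ = +0.5571°.
Transverse Mercator on WGS84 with k₀ = 0.9996 gives E = 558495.125 m, N = 2144805.758 m.

E 558495 m, N 2144806 m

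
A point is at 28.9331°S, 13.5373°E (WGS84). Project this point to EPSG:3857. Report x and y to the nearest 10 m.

Web Mercator is spherical with R = a = 6378137 m.
x = R·λ = 6378137 × 0.236270457 = 1506965.343 m.
y = R·ln tan(π/4 + φ/2) = 6378137 × -0.527918092 = -3367133.916 m.

x 1506970 m, y -3367130 m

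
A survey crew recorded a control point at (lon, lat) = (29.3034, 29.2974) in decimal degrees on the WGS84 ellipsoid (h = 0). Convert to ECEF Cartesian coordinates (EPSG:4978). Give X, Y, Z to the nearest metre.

WGS84: a = 6378137 m, e² = 0.006694380; N(φ) = a/√(1−e²sin²φ) = 6383255.271 m.
X = (N+h)·cosφ·cosλ = 4854458.320 m; Y = (N+h)·cosφ·sinλ = 2724573.757 m; Z = (N(1−e²)+h)·sinφ = 3102689.937 m.

X 4854458 m, Y 2724574 m, Z 3102690 m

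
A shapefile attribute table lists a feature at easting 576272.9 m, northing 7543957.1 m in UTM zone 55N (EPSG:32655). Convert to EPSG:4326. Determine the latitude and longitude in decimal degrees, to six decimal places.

Zone 55N: λ₀ = 147°, k₀ = 0.9996, false easting 500000 m.
Meridian distance M = (N − FN)/k₀ = 7546975.9 m.
Inverse transverse Mercator on WGS84 gives φ = 67.99970032°, λ = 148.82469924°.

lat 67.999700°, lon 148.824699°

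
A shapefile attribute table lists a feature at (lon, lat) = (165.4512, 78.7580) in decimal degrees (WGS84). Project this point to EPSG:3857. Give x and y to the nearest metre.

Web Mercator is spherical with R = a = 6378137 m.
x = R·λ = 6378137 × 2.887668191 = 18417943.335 m.
y = R·ln tan(π/4 + φ/2) = 6378137 × 2.318501962 = 14787723.152 m.

x 18417943 m, y 14787723 m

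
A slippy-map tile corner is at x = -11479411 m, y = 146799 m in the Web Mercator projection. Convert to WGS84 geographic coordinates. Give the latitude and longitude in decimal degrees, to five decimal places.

lat 1.31860°, lon -103.12130°

R = 6378137 m. λ = x/R = -103.12130354°.
φ = 2·arctan(exp(y/R)) − 90° = 2·arctan(1.02328) − 90° = 1.31860144°.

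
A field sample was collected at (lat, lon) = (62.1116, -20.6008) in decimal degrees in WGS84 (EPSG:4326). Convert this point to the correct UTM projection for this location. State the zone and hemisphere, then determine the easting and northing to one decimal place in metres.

Longitude -20.6008° lies in the 6° band [-24°, -18°), giving zone 27; latitude is north of the equator, so 27N.
Zone 27 central meridian λ₀ = 6×27 − 183 = -21°; Δλ = +0.3992°.
Transverse Mercator on WGS84 with k₀ = 0.9996 gives E = 520832.396 m, N = 6886676.745 m.

Zone 27N: E 520832.4 m, N 6886676.7 m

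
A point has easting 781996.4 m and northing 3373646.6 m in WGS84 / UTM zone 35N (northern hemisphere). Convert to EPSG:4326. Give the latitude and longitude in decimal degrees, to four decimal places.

lat 30.4620°, lon 29.9369°

Zone 35N: λ₀ = 27°, k₀ = 0.9996, false easting 500000 m.
Meridian distance M = (N − FN)/k₀ = 3374996.6 m.
Inverse transverse Mercator on WGS84 gives φ = 30.46200045°, λ = 29.93689988°.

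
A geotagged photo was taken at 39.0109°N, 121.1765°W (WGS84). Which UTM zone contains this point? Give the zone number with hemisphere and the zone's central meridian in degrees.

Zone 10N, central meridian -123°

UTM zone = ⌊(λ + 180)/6⌋ + 1; -121.1765° ∈ [-126°, -120°) → zone 10.
Hemisphere: N (φ ≥ 0).
Central meridian λ₀ = 6×10 − 183 = -123°.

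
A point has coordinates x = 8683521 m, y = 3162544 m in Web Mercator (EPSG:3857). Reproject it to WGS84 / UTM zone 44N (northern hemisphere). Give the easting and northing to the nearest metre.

E 203636 m, N 3024582 m

Web Mercator inverse (R = 6378137 m) → φ = 27.31230014°, λ = 78.00539634°.
UTM 44N forward: E = 203636.334 m, N = 3024581.875 m.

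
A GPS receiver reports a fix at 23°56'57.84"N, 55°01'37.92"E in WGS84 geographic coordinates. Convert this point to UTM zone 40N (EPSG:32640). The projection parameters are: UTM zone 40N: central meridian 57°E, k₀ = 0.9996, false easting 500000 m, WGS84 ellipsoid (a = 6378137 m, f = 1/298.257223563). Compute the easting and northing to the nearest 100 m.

Zone 40 central meridian λ₀ = 6×40 − 183 = 57°; Δλ = -1.9728°.
Transverse Mercator on WGS84 with k₀ = 0.9996 gives E = 299239.234 m, N = 2650027.815 m.

E 299200 m, N 2650000 m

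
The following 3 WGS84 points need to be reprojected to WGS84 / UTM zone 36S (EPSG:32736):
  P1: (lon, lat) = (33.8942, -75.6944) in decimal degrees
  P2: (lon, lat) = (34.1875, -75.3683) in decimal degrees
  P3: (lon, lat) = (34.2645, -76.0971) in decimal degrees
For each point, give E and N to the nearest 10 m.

UTM zone 36S: λ₀ = 33°, k₀ = 0.9996.
P1 (-75.6944°, 33.8942°) → (524663.095, 1598727.554) m.
P2 (-75.3683°, 34.1875°) → (533481.940, 1634964.187) m.
P3 (-76.0971°, 34.2645°) → (533913.429, 1553616.569) m.

P1: E 524660 m, N 1598730 m; P2: E 533480 m, N 1634960 m; P3: E 533910 m, N 1553620 m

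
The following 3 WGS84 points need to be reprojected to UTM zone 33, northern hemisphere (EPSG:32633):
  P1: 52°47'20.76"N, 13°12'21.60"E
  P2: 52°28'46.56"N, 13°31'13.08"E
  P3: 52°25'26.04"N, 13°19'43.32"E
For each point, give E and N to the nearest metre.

UTM zone 33N: λ₀ = 15°, k₀ = 0.9996.
P1 (52.7891°, 13.2060°) → (379023.444, 5850318.653) m.
P2 (52.4796°, 13.5203°) → (399509.811, 5815412.154) m.
P3 (52.4239°, 13.3287°) → (386355.354, 5809501.078) m.

P1: E 379023 m, N 5850319 m; P2: E 399510 m, N 5815412 m; P3: E 386355 m, N 5809501 m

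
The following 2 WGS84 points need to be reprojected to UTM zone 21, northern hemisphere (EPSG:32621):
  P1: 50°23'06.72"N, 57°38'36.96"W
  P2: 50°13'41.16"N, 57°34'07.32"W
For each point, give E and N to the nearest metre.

P1: E 454245 m, N 5581658 m; P2: E 459436 m, N 5564147 m

UTM zone 21N: λ₀ = -57°, k₀ = 0.9996.
P1 (50.3852°, -57.6436°) → (454244.833, 5581658.398) m.
P2 (50.2281°, -57.5687°) → (459436.214, 5564147.135) m.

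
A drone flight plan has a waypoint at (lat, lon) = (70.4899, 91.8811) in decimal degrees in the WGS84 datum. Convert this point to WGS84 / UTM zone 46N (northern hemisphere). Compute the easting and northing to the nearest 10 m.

E 458300 m, N 7820890 m

Zone 46 central meridian λ₀ = 6×46 − 183 = 93°; Δλ = -1.1189°.
Transverse Mercator on WGS84 with k₀ = 0.9996 gives E = 458296.351 m, N = 7820890.855 m.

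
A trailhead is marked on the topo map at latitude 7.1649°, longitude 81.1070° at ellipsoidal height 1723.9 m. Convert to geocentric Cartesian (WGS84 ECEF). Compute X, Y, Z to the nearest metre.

X 978610 m, Y 6254273 m, Z 790447 m

WGS84: a = 6378137 m, e² = 0.006694380; N(φ) = a/√(1−e²sin²φ) = 6378469.138 m.
X = (N+h)·cosφ·cosλ = 978610.201 m; Y = (N+h)·cosφ·sinλ = 6254273.074 m; Z = (N(1−e²)+h)·sinφ = 790446.558 m.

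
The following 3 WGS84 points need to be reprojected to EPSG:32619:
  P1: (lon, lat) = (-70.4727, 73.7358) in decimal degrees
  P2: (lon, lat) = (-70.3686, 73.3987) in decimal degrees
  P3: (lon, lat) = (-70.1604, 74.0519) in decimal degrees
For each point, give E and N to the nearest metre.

P1: E 453966 m, N 8183131 m; P2: E 456358 m, N 8145456 m; P3: E 464413 m, N 8218175 m

UTM zone 19N: λ₀ = -69°, k₀ = 0.9996.
P1 (73.7358°, -70.4727°) → (453966.174, 8183131.329) m.
P2 (73.3987°, -70.3686°) → (456358.048, 8145456.333) m.
P3 (74.0519°, -70.1604°) → (464412.960, 8218174.770) m.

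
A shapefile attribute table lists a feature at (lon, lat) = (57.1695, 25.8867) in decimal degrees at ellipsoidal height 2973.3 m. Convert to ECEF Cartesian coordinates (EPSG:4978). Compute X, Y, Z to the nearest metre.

X 3114407 m, Y 4826968 m, Z 2769073 m

WGS84: a = 6378137 m, e² = 0.006694380; N(φ) = a/√(1−e²sin²φ) = 6382210.273 m.
X = (N+h)·cosφ·cosλ = 3114406.717 m; Y = (N+h)·cosφ·sinλ = 4826968.262 m; Z = (N(1−e²)+h)·sinφ = 2769072.809 m.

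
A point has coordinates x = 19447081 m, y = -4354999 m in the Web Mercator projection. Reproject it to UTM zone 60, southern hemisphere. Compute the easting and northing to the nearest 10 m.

E 293380 m, N 5969860 m

Web Mercator inverse (R = 6378137 m) → φ = -36.39419902°, λ = 174.69610094°.
UTM 60S forward: E = 293376.740 m, N = 5969862.045 m.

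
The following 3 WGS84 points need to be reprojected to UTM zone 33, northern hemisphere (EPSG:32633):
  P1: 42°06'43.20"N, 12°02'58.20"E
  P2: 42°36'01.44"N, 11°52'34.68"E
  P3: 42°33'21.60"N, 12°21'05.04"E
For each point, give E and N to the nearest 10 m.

P1: E 256060 m, N 4666430 m; P2: E 243740 m, N 4721170 m; P3: E 282560 m, N 4714910 m

UTM zone 33N: λ₀ = 15°, k₀ = 0.9996.
P1 (42.1120°, 12.0495°) → (256064.535, 4666425.368) m.
P2 (42.6004°, 11.8763°) → (243737.848, 4721172.301) m.
P3 (42.5560°, 12.3514°) → (282562.353, 4714911.490) m.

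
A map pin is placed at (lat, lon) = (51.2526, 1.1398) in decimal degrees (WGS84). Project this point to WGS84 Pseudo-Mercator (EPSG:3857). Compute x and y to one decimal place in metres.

x 126882.0 m, y 6666098.0 m

Web Mercator is spherical with R = a = 6378137 m.
x = R·λ = 6378137 × 0.019893263 = 126881.956 m.
y = R·ln tan(π/4 + φ/2) = 6378137 × 1.045148130 = 6666097.958 m.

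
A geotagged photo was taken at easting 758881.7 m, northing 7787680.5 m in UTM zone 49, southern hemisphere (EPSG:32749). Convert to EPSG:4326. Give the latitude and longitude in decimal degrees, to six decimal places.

lat -19.990300°, lon 113.474100°

Zone 49S: λ₀ = 111°, k₀ = 0.9996, false easting 500000 m, false northing 10000000 m.
Meridian distance M = (N − FN)/k₀ = -2213204.8 m.
Inverse transverse Mercator on WGS84 gives φ = -19.99029963°, λ = 113.47409986°.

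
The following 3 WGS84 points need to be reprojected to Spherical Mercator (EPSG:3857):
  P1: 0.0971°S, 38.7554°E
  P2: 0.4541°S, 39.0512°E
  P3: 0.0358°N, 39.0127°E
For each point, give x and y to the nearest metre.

P1: x 4314231 m, y -10809 m; P2: x 4347160 m, y -50551 m; P3: x 4342874 m, y 3985 m

Web Mercator: x = R·λ, y = R·ln tan(π/4+φ/2), R = 6378137 m.
P1 (-0.0971°, 38.7554°) → (4314231.393, -10809.128) m.
P2 (-0.4541°, 39.0512°) → (4347159.699, -50550.710) m.
P3 (0.0358°, 39.0127°) → (4342873.898, 3985.238) m.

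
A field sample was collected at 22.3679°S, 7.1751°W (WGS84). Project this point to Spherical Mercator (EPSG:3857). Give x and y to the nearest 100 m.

x -798700 m, y -2555800 m

Web Mercator is spherical with R = a = 6378137 m.
x = R·λ = 6378137 × -0.125229119 = -798728.478 m.
y = R·ln tan(π/4 + φ/2) = 6378137 × -0.400705366 = -2555753.721 m.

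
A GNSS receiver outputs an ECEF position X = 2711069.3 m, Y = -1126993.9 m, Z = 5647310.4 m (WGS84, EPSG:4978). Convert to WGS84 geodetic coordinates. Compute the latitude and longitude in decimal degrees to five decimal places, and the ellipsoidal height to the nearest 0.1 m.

λ = atan2(Y, X) = -22.57269912°; p = √(X²+Y²) = 2935985.7 m.
Bowring's method on WGS84 (a = 6378137 m, b = 6356752.314 m) gives φ = 62.68759976°, h = 3629.265 m.

lat 62.68760°, lon -22.57270°, h 3629.3 m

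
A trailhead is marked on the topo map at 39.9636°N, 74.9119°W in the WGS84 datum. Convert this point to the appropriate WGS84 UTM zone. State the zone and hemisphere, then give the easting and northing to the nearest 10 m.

Longitude -74.9119° lies in the 6° band [-78°, -72°), giving zone 18; latitude is north of the equator, so 18N.
Zone 18 central meridian λ₀ = 6×18 − 183 = -75°; Δλ = +0.0881°.
Transverse Mercator on WGS84 with k₀ = 0.9996 gives E = 507524.182 m, N = 4423720.903 m.

Zone 18N: E 507520 m, N 4423720 m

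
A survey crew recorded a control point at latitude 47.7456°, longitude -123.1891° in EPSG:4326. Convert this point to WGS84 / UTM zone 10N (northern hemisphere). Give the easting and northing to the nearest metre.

E 485825 m, N 5288043 m

Zone 10 central meridian λ₀ = 6×10 − 183 = -123°; Δλ = -0.1891°.
Transverse Mercator on WGS84 with k₀ = 0.9996 gives E = 485824.782 m, N = 5288042.665 m.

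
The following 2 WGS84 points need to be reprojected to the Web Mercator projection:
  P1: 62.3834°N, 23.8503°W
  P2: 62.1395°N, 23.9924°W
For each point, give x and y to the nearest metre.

Web Mercator: x = R·λ, y = R·ln tan(π/4+φ/2), R = 6378137 m.
P1 (62.3834°, -23.8503°) → (-2655003.251, 8950630.888) m.
P2 (62.1395°, -23.9924°) → (-2670821.751, 8892296.561) m.

P1: x -2655003 m, y 8950631 m; P2: x -2670822 m, y 8892297 m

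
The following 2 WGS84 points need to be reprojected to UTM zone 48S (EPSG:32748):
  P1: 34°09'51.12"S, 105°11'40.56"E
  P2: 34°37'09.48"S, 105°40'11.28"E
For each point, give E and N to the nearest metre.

UTM zone 48S: λ₀ = 105°, k₀ = 0.9996.
P1 (-34.1642°, 105.1946°) → (517936.249, 6219620.503) m.
P2 (-34.6193°, 105.6698°) → (561402.587, 6168969.887) m.

P1: E 517936 m, N 6219621 m; P2: E 561403 m, N 6168970 m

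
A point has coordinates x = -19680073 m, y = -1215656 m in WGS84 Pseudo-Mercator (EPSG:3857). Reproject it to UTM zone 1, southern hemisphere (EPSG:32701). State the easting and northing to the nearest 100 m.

E 523100 m, N 8800100 m

Web Mercator inverse (R = 6378137 m) → φ = -10.85489952°, λ = -176.78910368°.
UTM 1S forward: E = 523050.367 m, N = 8800056.329 m.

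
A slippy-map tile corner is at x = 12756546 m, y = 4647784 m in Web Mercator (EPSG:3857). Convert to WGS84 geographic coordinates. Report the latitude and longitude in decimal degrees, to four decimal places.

R = 6378137 m. λ = x/R = 114.59400244°.
φ = 2·arctan(exp(y/R)) − 90° = 2·arctan(2.07240) − 90° = 38.48229671°.

lat 38.4823°, lon 114.5940°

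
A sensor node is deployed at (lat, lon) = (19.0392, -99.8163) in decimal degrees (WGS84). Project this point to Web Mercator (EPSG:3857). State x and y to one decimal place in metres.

x -11111499.7 m, y 2159551.6 m

Web Mercator is spherical with R = a = 6378137 m.
x = R·λ = 6378137 × -1.742123082 = -11111499.689 m.
y = R·ln tan(π/4 + φ/2) = 6378137 × 0.338586585 = 2159551.624 m.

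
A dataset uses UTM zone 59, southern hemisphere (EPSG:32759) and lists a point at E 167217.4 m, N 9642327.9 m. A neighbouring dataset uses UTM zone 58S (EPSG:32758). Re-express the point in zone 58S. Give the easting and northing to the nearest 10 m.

UTM 59S → geographic: φ = -3.23149987°, λ = 168.00599971°.
UTM 58S (λ₀ = 165°) forward: E = 834117.556 m, N = 9642323.956 m.

E 834120 m, N 9642320 m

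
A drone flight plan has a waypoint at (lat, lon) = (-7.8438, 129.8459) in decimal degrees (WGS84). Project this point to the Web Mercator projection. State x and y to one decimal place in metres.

Web Mercator is spherical with R = a = 6378137 m.
x = R·λ = 6378137 × 2.266238475 = 14454379.470 m.
y = R·ln tan(π/4 + φ/2) = 6378137 × -0.137329773 = -875908.105 m.

x 14454379.5 m, y -875908.1 m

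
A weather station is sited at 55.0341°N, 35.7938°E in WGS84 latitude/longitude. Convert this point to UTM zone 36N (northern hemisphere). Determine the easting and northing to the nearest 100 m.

E 678500 m, N 6102200 m

Zone 36 central meridian λ₀ = 6×36 − 183 = 33°; Δλ = +2.7938°.
Transverse Mercator on WGS84 with k₀ = 0.9996 gives E = 678539.430 m, N = 6102154.378 m.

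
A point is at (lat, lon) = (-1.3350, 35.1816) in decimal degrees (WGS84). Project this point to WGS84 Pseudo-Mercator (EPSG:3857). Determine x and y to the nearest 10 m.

x 3916400 m, y -148620 m

Web Mercator is spherical with R = a = 6378137 m.
x = R·λ = 6378137 × 0.614034756 = 3916397.797 m.
y = R·ln tan(π/4 + φ/2) = 6378137 × -0.023302254 = -148624.969 m.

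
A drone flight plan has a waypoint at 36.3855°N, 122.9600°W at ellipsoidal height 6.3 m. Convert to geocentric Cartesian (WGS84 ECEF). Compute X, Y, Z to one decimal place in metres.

X -2796839.5 m, Y -4313344.7 m, Z 3762717.1 m

WGS84: a = 6378137 m, e² = 0.006694380; N(φ) = a/√(1−e²sin²φ) = 6385663.046 m.
X = (N+h)·cosφ·cosλ = -2796839.508 m; Y = (N+h)·cosφ·sinλ = -4313344.699 m; Z = (N(1−e²)+h)·sinφ = 3762717.138 m.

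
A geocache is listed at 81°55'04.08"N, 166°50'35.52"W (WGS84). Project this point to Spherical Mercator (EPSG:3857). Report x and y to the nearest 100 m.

x -18572900 m, y 16902400 m

Web Mercator is spherical with R = a = 6378137 m.
x = R·λ = 6378137 × -2.911963175 = -18572900.066 m.
y = R·ln tan(π/4 + φ/2) = 6378137 × 2.650049922 = 16902381.457 m.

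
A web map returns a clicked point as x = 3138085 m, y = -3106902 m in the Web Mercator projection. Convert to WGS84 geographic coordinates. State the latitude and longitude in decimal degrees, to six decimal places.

lat -26.867297°, lon 28.189897°

R = 6378137 m. λ = x/R = 28.18989718°.
φ = 2·arctan(exp(y/R)) − 90° = 2·arctan(0.61439) − 90° = -26.86729681°.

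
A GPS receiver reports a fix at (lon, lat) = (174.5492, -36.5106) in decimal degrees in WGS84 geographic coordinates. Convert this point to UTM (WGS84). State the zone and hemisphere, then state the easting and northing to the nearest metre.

Longitude 174.5492° lies in the 6° band [174°, 180°), giving zone 60; latitude is south of the equator, so 60S.
Zone 60 central meridian λ₀ = 6×60 − 183 = 177°; Δλ = -2.4508°.
Transverse Mercator on WGS84 with k₀ = 0.9996 gives E = 280528.160 m, N = 5956622.400 m.

Zone 60S: E 280528 m, N 5956622 m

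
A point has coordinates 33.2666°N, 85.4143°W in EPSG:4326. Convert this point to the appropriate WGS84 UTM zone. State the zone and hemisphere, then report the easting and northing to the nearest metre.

Zone 16N: E 647690 m, N 3681964 m

Longitude -85.4143° lies in the 6° band [-90°, -84°), giving zone 16; latitude is north of the equator, so 16N.
Zone 16 central meridian λ₀ = 6×16 − 183 = -87°; Δλ = +1.5857°.
Transverse Mercator on WGS84 with k₀ = 0.9996 gives E = 647689.957 m, N = 3681964.099 m.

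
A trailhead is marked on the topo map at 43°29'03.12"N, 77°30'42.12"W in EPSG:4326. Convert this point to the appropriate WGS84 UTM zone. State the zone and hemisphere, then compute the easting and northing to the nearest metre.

Zone 18N: E 296887 m, N 4817651 m

Longitude -77.5117° lies in the 6° band [-78°, -72°), giving zone 18; latitude is north of the equator, so 18N.
Zone 18 central meridian λ₀ = 6×18 − 183 = -75°; Δλ = -2.5117°.
Transverse Mercator on WGS84 with k₀ = 0.9996 gives E = 296886.816 m, N = 4817651.331 m.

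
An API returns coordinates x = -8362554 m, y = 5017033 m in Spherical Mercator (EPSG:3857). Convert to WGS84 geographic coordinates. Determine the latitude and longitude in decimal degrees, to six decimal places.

R = 6378137 m. λ = x/R = -75.12210072°.
φ = 2·arctan(exp(y/R)) − 90° = 2·arctan(2.19591) − 90° = 41.03179804°.

lat 41.031798°, lon -75.122101°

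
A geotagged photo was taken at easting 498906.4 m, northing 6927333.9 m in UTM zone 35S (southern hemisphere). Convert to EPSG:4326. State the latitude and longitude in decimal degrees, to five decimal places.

lat -27.77850°, lon 26.98890°

Zone 35S: λ₀ = 27°, k₀ = 0.9996, false easting 500000 m, false northing 10000000 m.
Meridian distance M = (N − FN)/k₀ = -3073895.7 m.
Inverse transverse Mercator on WGS84 gives φ = -27.77849977°, λ = 26.98890004°.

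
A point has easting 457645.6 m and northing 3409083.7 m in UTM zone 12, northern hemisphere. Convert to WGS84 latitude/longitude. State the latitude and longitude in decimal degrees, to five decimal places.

lat 30.81410°, lon -111.44280°

Zone 12N: λ₀ = -111°, k₀ = 0.9996, false easting 500000 m.
Meridian distance M = (N − FN)/k₀ = 3410447.9 m.
Inverse transverse Mercator on WGS84 gives φ = 30.81410018°, λ = -111.44280046°.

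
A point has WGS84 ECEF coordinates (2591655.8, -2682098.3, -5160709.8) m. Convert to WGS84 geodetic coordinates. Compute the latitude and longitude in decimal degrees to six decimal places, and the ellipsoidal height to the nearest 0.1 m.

lat -54.326700°, lon -45.982500°, h 3293.6 m

λ = atan2(Y, X) = -45.98250042°; p = √(X²+Y²) = 3729655.6 m.
Bowring's method on WGS84 (a = 6378137 m, b = 6356752.314 m) gives φ = -54.32669987°, h = 3293.566 m.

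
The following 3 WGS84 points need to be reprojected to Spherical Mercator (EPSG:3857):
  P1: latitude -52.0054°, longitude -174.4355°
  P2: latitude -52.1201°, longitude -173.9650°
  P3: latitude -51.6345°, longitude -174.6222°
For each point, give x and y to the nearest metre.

P1: x -19418071 m, y -6801102 m; P2: x -19365695 m, y -6821870 m; P3: x -19438854 m, y -6734306 m

Web Mercator: x = R·λ, y = R·ln tan(π/4+φ/2), R = 6378137 m.
P1 (-52.0054°, -174.4355°) → (-19418071.036, -6801101.903) m.
P2 (-52.1201°, -173.9650°) → (-19365695.216, -6821870.274) m.
P3 (-51.6345°, -174.6222°) → (-19438854.385, -6734306.263) m.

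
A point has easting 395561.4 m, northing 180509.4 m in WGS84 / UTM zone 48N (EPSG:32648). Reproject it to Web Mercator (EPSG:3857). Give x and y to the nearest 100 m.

Unproject from UTM 48N (λ₀ = 105°) → φ = 1.63290010°, λ = 104.06110017°.
Web Mercator (R = 6378137 m): x = 11584028.682 m, y = 181798.220 m.

x 11584000 m, y 181800 m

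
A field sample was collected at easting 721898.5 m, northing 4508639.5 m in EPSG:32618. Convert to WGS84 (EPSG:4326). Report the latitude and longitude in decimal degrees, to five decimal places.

Zone 18N: λ₀ = -75°, k₀ = 0.9996, false easting 500000 m.
Meridian distance M = (N − FN)/k₀ = 4510443.7 m.
Inverse transverse Mercator on WGS84 gives φ = 40.69879977°, λ = -72.37359998°.

lat 40.69880°, lon -72.37360°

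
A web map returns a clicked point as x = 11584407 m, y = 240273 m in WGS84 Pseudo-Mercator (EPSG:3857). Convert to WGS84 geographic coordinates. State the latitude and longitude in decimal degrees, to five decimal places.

lat 2.15790°, lon 104.06450°

R = 6378137 m. λ = x/R = 104.06449866°.
φ = 2·arctan(exp(y/R)) − 90° = 2·arctan(1.03839) − 90° = 2.15789875°.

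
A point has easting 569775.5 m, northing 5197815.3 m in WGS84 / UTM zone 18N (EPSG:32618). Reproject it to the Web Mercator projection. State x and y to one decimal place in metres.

Unproject from UTM 18N (λ₀ = -75°) → φ = 46.93020023°, λ = -74.08340061°.
Web Mercator (R = 6378137 m): x = -8246926.432 m, y = 5930688.405 m.

x -8246926.4 m, y 5930688.4 m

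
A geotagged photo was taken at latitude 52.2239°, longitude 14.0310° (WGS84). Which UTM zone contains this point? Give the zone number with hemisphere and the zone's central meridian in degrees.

Zone 33N, central meridian 15°

UTM zone = ⌊(λ + 180)/6⌋ + 1; 14.0310° ∈ [12°, 18°) → zone 33.
Hemisphere: N (φ ≥ 0).
Central meridian λ₀ = 6×33 − 183 = 15°.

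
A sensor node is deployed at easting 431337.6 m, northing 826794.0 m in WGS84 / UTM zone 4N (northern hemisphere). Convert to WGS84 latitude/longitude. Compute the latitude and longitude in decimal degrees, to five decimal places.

lat 7.47940°, lon -159.62230°

Zone 4N: λ₀ = -159°, k₀ = 0.9996, false easting 500000 m.
Meridian distance M = (N − FN)/k₀ = 827124.8 m.
Inverse transverse Mercator on WGS84 gives φ = 7.47940034°, λ = -159.62229955°.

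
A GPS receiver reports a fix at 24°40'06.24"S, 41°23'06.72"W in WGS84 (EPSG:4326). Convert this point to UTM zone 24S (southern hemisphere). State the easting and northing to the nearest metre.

Zone 24 central meridian λ₀ = 6×24 − 183 = -39°; Δλ = -2.3852°.
Transverse Mercator on WGS84 with k₀ = 0.9996 gives E = 258622.451 m, N = 7269671.280 m.

E 258622 m, N 7269671 m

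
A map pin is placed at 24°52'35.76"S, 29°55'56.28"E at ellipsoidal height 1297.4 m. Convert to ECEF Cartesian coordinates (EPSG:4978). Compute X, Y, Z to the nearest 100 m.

WGS84: a = 6378137 m, e² = 0.006694380; N(φ) = a/√(1−e²sin²φ) = 6381918.236 m.
X = (N+h)·cosφ·cosλ = 5018531.616 m; Y = (N+h)·cosφ·sinλ = 2889549.518 m; Z = (N(1−e²)+h)·sinφ = -2667225.465 m.

X 5018500 m, Y 2889500 m, Z -2667200 m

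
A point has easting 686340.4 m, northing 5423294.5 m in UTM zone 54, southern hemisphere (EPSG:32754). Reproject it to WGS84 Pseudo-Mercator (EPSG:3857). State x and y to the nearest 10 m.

Unproject from UTM 54S (λ₀ = 141°) → φ = -41.32030021°, λ = 143.22640039°.
Web Mercator (R = 6378137 m): x = 15943889.959 m, y = -5059701.286 m.

x 15943890 m, y -5059700 m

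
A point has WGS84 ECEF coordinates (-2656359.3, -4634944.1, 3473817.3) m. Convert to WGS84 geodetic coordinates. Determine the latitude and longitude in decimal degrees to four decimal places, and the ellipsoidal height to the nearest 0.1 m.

lat 33.2105°, lon -119.8177°, h 552.5 m

λ = atan2(Y, X) = -119.81769977°; p = √(X²+Y²) = 5342186.0 m.
Bowring's method on WGS84 (a = 6378137 m, b = 6356752.314 m) gives φ = 33.21050046°, h = 552.468 m.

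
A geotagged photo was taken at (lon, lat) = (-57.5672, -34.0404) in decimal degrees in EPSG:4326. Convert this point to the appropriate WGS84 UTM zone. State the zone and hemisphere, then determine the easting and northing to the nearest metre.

Longitude -57.5672° lies in the 6° band [-60°, -54°), giving zone 21; latitude is south of the equator, so 21S.
Zone 21 central meridian λ₀ = 6×21 − 183 = -57°; Δλ = -0.5672°.
Transverse Mercator on WGS84 with k₀ = 0.9996 gives E = 447644.798 m, N = 6233219.469 m.

Zone 21S: E 447645 m, N 6233219 m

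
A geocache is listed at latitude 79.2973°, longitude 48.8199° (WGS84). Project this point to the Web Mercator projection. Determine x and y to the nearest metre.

Web Mercator is spherical with R = a = 6378137 m.
x = R·λ = 6378137 × 0.852067995 = 5434606.409 m.
y = R·ln tan(π/4 + φ/2) = 6378137 × 2.367964395 = 15103201.325 m.

x 5434606 m, y 15103201 m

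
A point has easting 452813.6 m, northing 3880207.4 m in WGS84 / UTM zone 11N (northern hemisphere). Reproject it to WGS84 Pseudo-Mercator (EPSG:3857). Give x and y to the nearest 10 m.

x -13081990 m, y 4172510 m

Unproject from UTM 11N (λ₀ = -117°) → φ = 35.06349971°, λ = -117.51749955°.
Web Mercator (R = 6378137 m): x = -13081988.209 m, y = 4172513.853 m.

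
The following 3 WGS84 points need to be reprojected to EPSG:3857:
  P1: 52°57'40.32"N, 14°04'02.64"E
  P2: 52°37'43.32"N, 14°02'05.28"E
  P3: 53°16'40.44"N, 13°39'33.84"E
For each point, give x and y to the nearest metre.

Web Mercator: x = R·λ, y = R·ln tan(π/4+φ/2), R = 6378137 m.
P1 (52.9612°, 14.0674°) → (1565975.805, 6975824.193) m.
P2 (52.6287°, 14.0348°) → (1562346.789, 6914610.631) m.
P3 (53.2779°, 13.6594°) → (1520557.453, 7034568.247) m.

P1: x 1565976 m, y 6975824 m; P2: x 1562347 m, y 6914611 m; P3: x 1520557 m, y 7034568 m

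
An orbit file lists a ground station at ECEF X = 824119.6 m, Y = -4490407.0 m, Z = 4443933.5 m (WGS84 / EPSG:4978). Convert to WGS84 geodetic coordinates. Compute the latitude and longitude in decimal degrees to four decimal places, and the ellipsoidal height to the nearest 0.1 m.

lat 44.4198°, lon -79.6003°, h 3437.7 m

λ = atan2(Y, X) = -79.60030002°; p = √(X²+Y²) = 4565405.6 m.
Bowring's method on WGS84 (a = 6378137 m, b = 6356752.314 m) gives φ = 44.41980000°, h = 3437.745 m.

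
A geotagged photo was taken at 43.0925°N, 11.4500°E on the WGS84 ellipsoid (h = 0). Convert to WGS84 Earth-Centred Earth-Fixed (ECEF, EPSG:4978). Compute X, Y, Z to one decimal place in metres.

X 4572098.8 m, Y 926049.7 m, Z 4335011.6 m

WGS84: a = 6378137 m, e² = 0.006694380; N(φ) = a/√(1−e²sin²φ) = 6388124.605 m.
X = (N+h)·cosφ·cosλ = 4572098.766 m; Y = (N+h)·cosφ·sinλ = 926049.681 m; Z = (N(1−e²)+h)·sinφ = 4335011.607 m.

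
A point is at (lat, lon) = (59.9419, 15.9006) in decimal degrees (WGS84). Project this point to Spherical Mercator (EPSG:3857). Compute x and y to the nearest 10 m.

Web Mercator is spherical with R = a = 6378137 m.
x = R·λ = 6378137 × 0.277517823 = 1770046.695 m.
y = R·ln tan(π/4 + φ/2) = 6378137 × 1.314931603 = 8386813.909 m.

x 1770050 m, y 8386810 m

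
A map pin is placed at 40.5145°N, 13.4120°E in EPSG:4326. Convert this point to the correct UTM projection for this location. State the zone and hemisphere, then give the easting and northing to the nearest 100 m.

Zone 33N: E 365500 m, N 4486100 m

Longitude 13.4120° lies in the 6° band [12°, 18°), giving zone 33; latitude is north of the equator, so 33N.
Zone 33 central meridian λ₀ = 6×33 − 183 = 15°; Δλ = -1.5880°.
Transverse Mercator on WGS84 with k₀ = 0.9996 gives E = 365468.889 m, N = 4486075.538 m.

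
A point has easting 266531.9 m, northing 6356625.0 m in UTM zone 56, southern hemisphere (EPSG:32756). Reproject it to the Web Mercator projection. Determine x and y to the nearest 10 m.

Unproject from UTM 56S (λ₀ = 153°) → φ = -32.90370015°, λ = 150.50379993°.
Web Mercator (R = 6378137 m): x = 16754006.371 m, y = -3882528.733 m.

x 16754010 m, y -3882530 m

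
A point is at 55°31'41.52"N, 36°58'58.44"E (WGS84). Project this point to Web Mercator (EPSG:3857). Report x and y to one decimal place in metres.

Web Mercator is spherical with R = a = 6378137 m.
x = R·λ = 6378137 × 0.645473372 = 4116917.596 m.
y = R·ln tan(π/4 + φ/2) = 6378137 × 1.170414065 = 7465061.256 m.

x 4116917.6 m, y 7465061.3 m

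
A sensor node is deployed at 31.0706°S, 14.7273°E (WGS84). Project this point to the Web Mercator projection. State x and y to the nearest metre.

x 1639436 m, y -3641921 m

Web Mercator is spherical with R = a = 6378137 m.
x = R·λ = 6378137 × 0.257039875 = 1639435.537 m.
y = R·ln tan(π/4 + φ/2) = 6378137 × -0.571000795 = -3641921.295 m.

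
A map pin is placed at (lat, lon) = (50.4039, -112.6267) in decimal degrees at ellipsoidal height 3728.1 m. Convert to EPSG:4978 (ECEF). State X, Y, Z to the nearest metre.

WGS84: a = 6378137 m, e² = 0.006694380; N(φ) = a/√(1−e²sin²φ) = 6390850.947 m.
X = (N+h)·cosφ·cosλ = -1568034.452 m; Y = (N+h)·cosφ·sinλ = -3762018.540 m; Z = (N(1−e²)+h)·sinφ = 4894418.716 m.

X -1568034 m, Y -3762019 m, Z 4894419 m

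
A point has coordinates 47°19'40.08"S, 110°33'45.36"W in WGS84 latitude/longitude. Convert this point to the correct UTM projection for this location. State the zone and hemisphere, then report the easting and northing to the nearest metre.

Longitude -110.5626° lies in the 6° band [-114°, -108°), giving zone 12; latitude is south of the equator, so 12S.
Zone 12 central meridian λ₀ = 6×12 − 183 = -111°; Δλ = +0.4374°.
Transverse Mercator on WGS84 with k₀ = 0.9996 gives E = 533049.633 m, N = 4758314.864 m.

Zone 12S: E 533050 m, N 4758315 m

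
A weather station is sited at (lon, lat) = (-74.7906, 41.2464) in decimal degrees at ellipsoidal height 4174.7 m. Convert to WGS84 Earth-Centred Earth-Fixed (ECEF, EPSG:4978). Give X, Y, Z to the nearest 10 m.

WGS84: a = 6378137 m, e² = 0.006694380; N(φ) = a/√(1−e²sin²φ) = 6387437.099 m.
X = (N+h)·cosφ·cosλ = 1260772.013 m; Y = (N+h)·cosφ·sinλ = -4637404.799 m; Z = (N(1−e²)+h)·sinφ = 4185788.985 m.

X 1260770 m, Y -4637400 m, Z 4185790 m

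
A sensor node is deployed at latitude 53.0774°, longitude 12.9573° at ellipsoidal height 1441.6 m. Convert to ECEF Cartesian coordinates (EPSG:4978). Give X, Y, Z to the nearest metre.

X 3742870 m, Y 861172 m, Z 5076875 m

WGS84: a = 6378137 m, e² = 0.006694380; N(φ) = a/√(1−e²sin²φ) = 6391825.338 m.
X = (N+h)·cosφ·cosλ = 3742869.998 m; Y = (N+h)·cosφ·sinλ = 861172.061 m; Z = (N(1−e²)+h)·sinφ = 5076875.141 m.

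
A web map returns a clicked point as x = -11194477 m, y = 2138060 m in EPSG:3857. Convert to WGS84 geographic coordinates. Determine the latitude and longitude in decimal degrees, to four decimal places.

lat 18.8566°, lon -100.5617°

R = 6378137 m. λ = x/R = -100.56169787°.
φ = 2·arctan(exp(y/R)) − 90° = 2·arctan(1.39824) − 90° = 18.85659879°.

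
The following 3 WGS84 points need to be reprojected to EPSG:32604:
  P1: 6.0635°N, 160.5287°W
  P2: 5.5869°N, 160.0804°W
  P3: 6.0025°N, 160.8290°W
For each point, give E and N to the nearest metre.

UTM zone 4N: λ₀ = -159°, k₀ = 0.9996.
P1 (6.0635°, -160.5287°) → (330819.557, 670462.448) m.
P2 (5.5869°, -160.0804°) → (380338.820, 617649.777) m.
P3 (6.0025°, -160.8290°) → (297552.666, 663818.909) m.

P1: E 330820 m, N 670462 m; P2: E 380339 m, N 617650 m; P3: E 297553 m, N 663819 m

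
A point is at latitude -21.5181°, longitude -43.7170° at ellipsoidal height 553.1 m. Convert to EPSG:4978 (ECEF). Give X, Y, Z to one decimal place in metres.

X 4290880.0 m, Y -4102890.4 m, Z -2325058.4 m

WGS84: a = 6378137 m, e² = 0.006694380; N(φ) = a/√(1−e²sin²φ) = 6381011.186 m.
X = (N+h)·cosφ·cosλ = 4290879.999 m; Y = (N+h)·cosφ·sinλ = -4102890.448 m; Z = (N(1−e²)+h)·sinφ = -2325058.356 m.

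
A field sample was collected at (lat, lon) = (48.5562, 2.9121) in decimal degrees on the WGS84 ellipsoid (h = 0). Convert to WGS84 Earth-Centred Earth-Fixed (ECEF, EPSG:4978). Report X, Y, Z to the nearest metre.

WGS84: a = 6378137 m, e² = 0.006694380; N(φ) = a/√(1−e²sin²φ) = 6390167.034 m.
X = (N+h)·cosφ·cosλ = 4224094.496 m; Y = (N+h)·cosφ·sinλ = 214877.760 m; Z = (N(1−e²)+h)·sinφ = 4758036.357 m.

X 4224094 m, Y 214878 m, Z 4758036 m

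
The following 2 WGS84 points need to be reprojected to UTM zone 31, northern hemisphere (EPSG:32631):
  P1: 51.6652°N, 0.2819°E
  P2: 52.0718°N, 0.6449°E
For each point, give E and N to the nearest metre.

UTM zone 31N: λ₀ = 3°, k₀ = 0.9996.
P1 (51.6652°, 0.2819°) → (312028.343, 5727300.413) m.
P2 (52.0718°, 0.6449°) → (338590.970, 5771641.336) m.

P1: E 312028 m, N 5727300 m; P2: E 338591 m, N 5771641 m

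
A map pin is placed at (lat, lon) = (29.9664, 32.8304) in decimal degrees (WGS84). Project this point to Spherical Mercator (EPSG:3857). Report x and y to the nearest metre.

x 3654663 m, y 3499232 m

Web Mercator is spherical with R = a = 6378137 m.
x = R·λ = 6378137 × 0.572998575 = 3654663.411 m.
y = R·ln tan(π/4 + φ/2) = 6378137 × 0.548629107 = 3499231.608 m.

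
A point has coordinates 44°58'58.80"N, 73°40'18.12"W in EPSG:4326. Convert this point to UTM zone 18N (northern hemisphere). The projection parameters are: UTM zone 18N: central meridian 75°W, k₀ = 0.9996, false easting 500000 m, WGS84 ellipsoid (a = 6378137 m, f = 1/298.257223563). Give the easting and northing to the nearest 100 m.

E 604700 m, N 4981900 m

Zone 18 central meridian λ₀ = 6×18 − 183 = -75°; Δλ = +1.3283°.
Transverse Mercator on WGS84 with k₀ = 0.9996 gives E = 604721.332 m, N = 4981920.090 m.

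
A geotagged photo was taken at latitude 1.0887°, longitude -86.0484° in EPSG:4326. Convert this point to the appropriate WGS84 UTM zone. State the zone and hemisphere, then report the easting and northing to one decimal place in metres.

Zone 16N: E 605875.2 m, N 120350.9 m

Longitude -86.0484° lies in the 6° band [-90°, -84°), giving zone 16; latitude is north of the equator, so 16N.
Zone 16 central meridian λ₀ = 6×16 − 183 = -87°; Δλ = +0.9516°.
Transverse Mercator on WGS84 with k₀ = 0.9996 gives E = 605875.164 m, N = 120350.913 m.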